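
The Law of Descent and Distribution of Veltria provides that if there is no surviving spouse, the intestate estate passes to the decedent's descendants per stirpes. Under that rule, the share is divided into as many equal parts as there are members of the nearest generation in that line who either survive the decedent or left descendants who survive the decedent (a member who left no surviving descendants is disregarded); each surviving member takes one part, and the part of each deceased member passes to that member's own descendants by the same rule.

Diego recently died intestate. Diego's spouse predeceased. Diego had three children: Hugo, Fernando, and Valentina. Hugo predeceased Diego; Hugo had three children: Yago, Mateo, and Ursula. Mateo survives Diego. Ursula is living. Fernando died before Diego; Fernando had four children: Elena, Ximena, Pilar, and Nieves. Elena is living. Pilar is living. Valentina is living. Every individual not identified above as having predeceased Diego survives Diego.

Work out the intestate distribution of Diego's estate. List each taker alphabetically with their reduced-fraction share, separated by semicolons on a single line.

Elena 1/12; Mateo 1/9; Nieves 1/12; Pilar 1/12; Ursula 1/9; Valentina 1/3; Ximena 1/12; Yago 1/9

There is no surviving spouse, so the entire estate passes to Diego's descendants per stirpes.
The estate is divided into 3 equal shares of 1/3 among Hugo, Fernando, Valentina.
Hugo predeceased; the 1/3 allotted to Hugo's branch passes to Hugo's issue by representation.
The 1/3 is divided into 3 equal shares of 1/9 among Yago, Mateo, Ursula.
Yago is living and takes 1/9.
Mateo is living and takes 1/9.
Ursula is living and takes 1/9.
Fernando predeceased; the 1/3 allotted to Fernando's branch passes to Fernando's issue by representation.
The 1/3 is divided into 4 equal shares of 1/12 among Elena, Ximena, Pilar, Nieves.
Elena is living and takes 1/12.
Ximena is living and takes 1/12.
Pilar is living and takes 1/12.
Nieves is living and takes 1/12.
Valentina is living and takes 1/3.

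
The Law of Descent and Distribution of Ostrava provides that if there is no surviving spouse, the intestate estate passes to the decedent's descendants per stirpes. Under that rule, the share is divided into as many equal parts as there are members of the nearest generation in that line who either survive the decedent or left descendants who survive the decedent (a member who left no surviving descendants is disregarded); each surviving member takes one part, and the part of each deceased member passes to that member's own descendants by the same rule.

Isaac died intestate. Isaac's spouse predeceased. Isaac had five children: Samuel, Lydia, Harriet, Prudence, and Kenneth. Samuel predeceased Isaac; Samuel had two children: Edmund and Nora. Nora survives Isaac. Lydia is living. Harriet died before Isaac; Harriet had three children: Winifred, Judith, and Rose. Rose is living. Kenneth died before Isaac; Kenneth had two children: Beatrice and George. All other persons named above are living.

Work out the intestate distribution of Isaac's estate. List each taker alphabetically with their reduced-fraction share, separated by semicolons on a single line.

Beatrice 1/10; Edmund 1/10; George 1/10; Judith 1/15; Lydia 1/5; Nora 1/10; Prudence 1/5; Rose 1/15; Winifred 1/15

There is no surviving spouse, so the entire estate passes to Isaac's descendants per stirpes.
The estate is divided into 5 equal shares of 1/5 among Samuel, Lydia, Harriet, Prudence, Kenneth.
Samuel predeceased; the 1/5 allotted to Samuel's branch passes to Samuel's issue by representation.
The 1/5 is divided into 2 equal shares of 1/10 among Edmund, Nora.
Edmund is living and takes 1/10.
Nora is living and takes 1/10.
Lydia is living and takes 1/5.
Harriet predeceased; the 1/5 allotted to Harriet's branch passes to Harriet's issue by representation.
The 1/5 is divided into 3 equal shares of 1/15 among Winifred, Judith, Rose.
Winifred is living and takes 1/15.
Judith is living and takes 1/15.
Rose is living and takes 1/15.
Prudence is living and takes 1/5.
Kenneth predeceased; the 1/5 allotted to Kenneth's branch passes to Kenneth's issue by representation.
The 1/5 is divided into 2 equal shares of 1/10 among Beatrice, George.
Beatrice is living and takes 1/10.
George is living and takes 1/10.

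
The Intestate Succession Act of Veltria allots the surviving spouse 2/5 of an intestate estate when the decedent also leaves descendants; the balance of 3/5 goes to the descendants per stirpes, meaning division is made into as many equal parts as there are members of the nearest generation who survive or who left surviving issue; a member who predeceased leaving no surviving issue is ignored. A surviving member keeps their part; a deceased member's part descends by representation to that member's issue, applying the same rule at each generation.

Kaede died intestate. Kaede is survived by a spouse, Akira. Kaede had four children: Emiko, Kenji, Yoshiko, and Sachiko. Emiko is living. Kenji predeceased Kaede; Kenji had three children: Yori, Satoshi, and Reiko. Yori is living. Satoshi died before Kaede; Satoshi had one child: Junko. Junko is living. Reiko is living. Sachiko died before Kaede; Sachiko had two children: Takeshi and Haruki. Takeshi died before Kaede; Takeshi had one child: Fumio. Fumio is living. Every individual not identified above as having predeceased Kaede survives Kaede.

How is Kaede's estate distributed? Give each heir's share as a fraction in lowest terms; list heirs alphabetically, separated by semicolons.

Akira, as surviving spouse, takes 2/5.
The remaining 3/5 passes to Kaede's descendants per stirpes.
The 3/5 is divided into 4 equal shares of 3/20 among Emiko, Kenji, Yoshiko, Sachiko.
Emiko is living and takes 3/20.
Kenji predeceased; the 3/20 allotted to Kenji's branch passes to Kenji's issue by representation.
The 3/20 is divided into 3 equal shares of 1/20 among Yori, Satoshi, Reiko.
Yori is living and takes 1/20.
Satoshi predeceased; the 1/20 allotted to Satoshi's branch passes to Satoshi's issue by representation.
Junko is the sole taker at this level and receives the full 1/20.
Reiko is living and takes 1/20.
Yoshiko is living and takes 3/20.
Sachiko predeceased; the 3/20 allotted to Sachiko's branch passes to Sachiko's issue by representation.
The 3/20 is divided into 2 equal shares of 3/40 among Takeshi, Haruki.
Takeshi predeceased; the 3/40 allotted to Takeshi's branch passes to Takeshi's issue by representation.
Fumio is the sole taker at this level and receives the full 3/40.
Haruki is living and takes 3/40.

Akira 2/5; Emiko 3/20; Fumio 3/40; Haruki 3/40; Junko 1/20; Reiko 1/20; Yori 1/20; Yoshiko 3/20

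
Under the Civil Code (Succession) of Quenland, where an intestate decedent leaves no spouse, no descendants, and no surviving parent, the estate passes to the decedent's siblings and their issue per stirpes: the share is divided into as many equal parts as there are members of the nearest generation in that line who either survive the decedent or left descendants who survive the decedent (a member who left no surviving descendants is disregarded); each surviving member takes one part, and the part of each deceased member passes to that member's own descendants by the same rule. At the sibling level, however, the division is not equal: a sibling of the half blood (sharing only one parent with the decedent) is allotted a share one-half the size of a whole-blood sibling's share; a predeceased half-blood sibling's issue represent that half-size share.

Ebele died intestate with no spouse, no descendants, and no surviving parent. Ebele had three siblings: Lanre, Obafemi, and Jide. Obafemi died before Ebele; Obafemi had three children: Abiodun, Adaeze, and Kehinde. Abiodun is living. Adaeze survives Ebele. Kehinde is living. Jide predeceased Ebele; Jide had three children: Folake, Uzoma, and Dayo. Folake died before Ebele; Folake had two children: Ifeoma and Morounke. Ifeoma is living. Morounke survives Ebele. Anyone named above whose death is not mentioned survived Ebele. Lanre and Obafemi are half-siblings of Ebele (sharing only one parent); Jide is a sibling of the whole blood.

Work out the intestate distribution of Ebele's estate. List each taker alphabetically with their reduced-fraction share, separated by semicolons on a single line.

Abiodun 1/12; Adaeze 1/12; Dayo 1/6; Ifeoma 1/12; Kehinde 1/12; Lanre 1/4; Morounke 1/12; Uzoma 1/6

No spouse, descendants, or parent survives, so the estate passes to Ebele's siblings per stirpes.
Half-blood siblings count for one-half the weight of whole-blood siblings at the initial division.
Dividing 1 in proportion to weights (total weight 2): Lanre (weight 1/2) → 1/4; Obafemi (weight 1/2) → 1/4; Jide (weight 1) → 1/2.
Lanre is living and takes 1/4.
Obafemi predeceased; the 1/4 allotted to Obafemi's branch passes to Obafemi's issue by representation.
The 1/4 is divided into 3 equal shares of 1/12 among Abiodun, Adaeze, Kehinde.
Abiodun is living and takes 1/12.
Adaeze is living and takes 1/12.
Kehinde is living and takes 1/12.
Jide predeceased; the 1/2 allotted to Jide's branch passes to Jide's issue by representation.
The 1/2 is divided into 3 equal shares of 1/6 among Folake, Uzoma, Dayo.
Folake predeceased; the 1/6 allotted to Folake's branch passes to Folake's issue by representation.
The 1/6 is divided into 2 equal shares of 1/12 among Ifeoma, Morounke.
Ifeoma is living and takes 1/12.
Morounke is living and takes 1/12.
Uzoma is living and takes 1/6.
Dayo is living and takes 1/6.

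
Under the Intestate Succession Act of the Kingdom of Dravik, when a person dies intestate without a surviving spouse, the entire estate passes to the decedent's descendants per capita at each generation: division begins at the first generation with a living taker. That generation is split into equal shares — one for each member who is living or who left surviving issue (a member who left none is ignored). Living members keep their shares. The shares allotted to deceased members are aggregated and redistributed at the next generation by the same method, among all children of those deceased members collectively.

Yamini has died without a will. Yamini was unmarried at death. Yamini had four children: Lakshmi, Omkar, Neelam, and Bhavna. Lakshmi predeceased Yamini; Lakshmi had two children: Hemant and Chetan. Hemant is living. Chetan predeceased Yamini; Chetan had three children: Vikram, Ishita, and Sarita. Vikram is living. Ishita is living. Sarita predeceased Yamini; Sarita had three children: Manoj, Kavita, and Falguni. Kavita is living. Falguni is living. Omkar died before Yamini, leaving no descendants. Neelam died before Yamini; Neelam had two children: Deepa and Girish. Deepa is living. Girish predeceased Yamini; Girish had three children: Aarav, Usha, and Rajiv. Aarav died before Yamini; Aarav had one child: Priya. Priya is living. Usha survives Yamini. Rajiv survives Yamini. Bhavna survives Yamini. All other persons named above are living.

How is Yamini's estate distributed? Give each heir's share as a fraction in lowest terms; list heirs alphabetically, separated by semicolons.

There is no surviving spouse, so the entire estate passes to Yamini's descendants per capita at each generation.
At generation 1 (Lakshmi, Neelam, Bhavna) there are 3 shares of (1)/3 = 1/3 each.
Living: Bhavna — each takes 1/3.
Deceased: Lakshmi and Neelam. Their combined 2/3 is pooled and carried to generation 2.
At generation 2 (Hemant, Chetan, Deepa, Girish) there are 4 shares of (2/3)/4 = 1/6 each.
Living: Hemant and Deepa — each takes 1/6.
Deceased: Chetan and Girish. Their combined 1/3 is pooled and carried to generation 3.
At generation 3 (Vikram, Ishita, Sarita, Aarav, Usha, Rajiv) there are 6 shares of (1/3)/6 = 1/18 each.
Living: Vikram, Ishita, Usha, and Rajiv — each takes 1/18.
Deceased: Sarita and Aarav. Their combined 1/9 is pooled and carried to generation 4.
At generation 4 (Manoj, Kavita, Falguni, Priya) there are 4 shares of (1/9)/4 = 1/36 each.
Living: Manoj, Kavita, Falguni, and Priya — each takes 1/36.

Bhavna 1/3; Deepa 1/6; Falguni 1/36; Hemant 1/6; Ishita 1/18; Kavita 1/36; Manoj 1/36; Priya 1/36; Rajiv 1/18; Usha 1/18; Vikram 1/18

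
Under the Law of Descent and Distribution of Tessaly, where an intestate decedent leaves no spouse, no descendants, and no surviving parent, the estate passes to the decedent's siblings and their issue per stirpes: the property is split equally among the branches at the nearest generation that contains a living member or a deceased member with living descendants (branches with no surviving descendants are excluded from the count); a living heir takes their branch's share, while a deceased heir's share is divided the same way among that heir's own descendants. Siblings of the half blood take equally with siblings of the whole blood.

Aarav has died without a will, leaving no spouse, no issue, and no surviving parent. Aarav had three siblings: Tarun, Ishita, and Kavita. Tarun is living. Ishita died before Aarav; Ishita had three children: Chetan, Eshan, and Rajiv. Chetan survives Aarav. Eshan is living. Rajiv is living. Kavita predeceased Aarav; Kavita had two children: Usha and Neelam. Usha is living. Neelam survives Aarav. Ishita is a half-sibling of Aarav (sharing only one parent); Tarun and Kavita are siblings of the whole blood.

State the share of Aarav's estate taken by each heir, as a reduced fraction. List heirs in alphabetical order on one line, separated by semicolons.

Chetan 1/9; Eshan 1/9; Neelam 1/6; Rajiv 1/9; Tarun 1/3; Usha 1/6

No spouse, descendants, or parent survives, so the estate passes to Aarav's siblings per stirpes.
Half-blood and whole-blood siblings take equally under the stated rule.
The estate is divided into 3 equal shares of 1/3 among Tarun, Ishita, Kavita.
Tarun is living and takes 1/3.
Ishita predeceased; the 1/3 allotted to Ishita's branch passes to Ishita's issue by representation.
The 1/3 is divided into 3 equal shares of 1/9 among Chetan, Eshan, Rajiv.
Chetan is living and takes 1/9.
Eshan is living and takes 1/9.
Rajiv is living and takes 1/9.
Kavita predeceased; the 1/3 allotted to Kavita's branch passes to Kavita's issue by representation.
The 1/3 is divided into 2 equal shares of 1/6 among Usha, Neelam.
Usha is living and takes 1/6.
Neelam is living and takes 1/6.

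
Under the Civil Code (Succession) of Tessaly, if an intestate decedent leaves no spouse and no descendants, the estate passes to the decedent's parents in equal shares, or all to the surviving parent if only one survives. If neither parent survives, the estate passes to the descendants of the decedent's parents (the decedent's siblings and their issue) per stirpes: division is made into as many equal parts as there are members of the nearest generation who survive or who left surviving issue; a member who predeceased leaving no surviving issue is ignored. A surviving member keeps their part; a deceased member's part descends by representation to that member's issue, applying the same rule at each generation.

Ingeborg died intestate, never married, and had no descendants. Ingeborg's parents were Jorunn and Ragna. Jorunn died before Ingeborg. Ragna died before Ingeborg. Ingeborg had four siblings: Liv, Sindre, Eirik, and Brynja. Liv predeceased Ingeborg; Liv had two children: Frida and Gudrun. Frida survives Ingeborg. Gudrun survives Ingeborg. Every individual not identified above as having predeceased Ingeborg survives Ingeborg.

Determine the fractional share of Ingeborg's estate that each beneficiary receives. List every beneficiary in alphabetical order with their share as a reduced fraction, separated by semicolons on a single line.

Brynja 1/4; Eirik 1/4; Frida 1/8; Gudrun 1/8; Sindre 1/4

Neither parent survives and there are no descendants, so the estate passes to Ingeborg's siblings and their issue per stirpes.
The estate is divided into 4 equal shares of 1/4 among Liv, Sindre, Eirik, Brynja.
Liv predeceased; the 1/4 allotted to Liv's branch passes to Liv's issue by representation.
The 1/4 is divided into 2 equal shares of 1/8 among Frida, Gudrun.
Frida is living and takes 1/8.
Gudrun is living and takes 1/8.
Sindre is living and takes 1/4.
Eirik is living and takes 1/4.
Brynja is living and takes 1/4.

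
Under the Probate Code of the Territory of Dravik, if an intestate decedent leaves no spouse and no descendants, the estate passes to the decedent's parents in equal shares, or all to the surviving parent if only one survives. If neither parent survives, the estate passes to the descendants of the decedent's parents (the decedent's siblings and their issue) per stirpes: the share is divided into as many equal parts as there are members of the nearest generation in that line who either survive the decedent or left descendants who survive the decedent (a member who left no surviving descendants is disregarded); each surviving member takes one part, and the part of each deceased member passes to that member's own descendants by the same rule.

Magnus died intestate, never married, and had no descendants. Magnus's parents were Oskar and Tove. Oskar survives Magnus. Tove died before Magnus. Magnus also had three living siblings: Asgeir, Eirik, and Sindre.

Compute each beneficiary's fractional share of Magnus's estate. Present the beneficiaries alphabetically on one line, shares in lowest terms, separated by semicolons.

Only one parent, Oskar, survives, so Oskar takes the entire estate. The siblings take nothing because a surviving parent has priority.

Oskar 1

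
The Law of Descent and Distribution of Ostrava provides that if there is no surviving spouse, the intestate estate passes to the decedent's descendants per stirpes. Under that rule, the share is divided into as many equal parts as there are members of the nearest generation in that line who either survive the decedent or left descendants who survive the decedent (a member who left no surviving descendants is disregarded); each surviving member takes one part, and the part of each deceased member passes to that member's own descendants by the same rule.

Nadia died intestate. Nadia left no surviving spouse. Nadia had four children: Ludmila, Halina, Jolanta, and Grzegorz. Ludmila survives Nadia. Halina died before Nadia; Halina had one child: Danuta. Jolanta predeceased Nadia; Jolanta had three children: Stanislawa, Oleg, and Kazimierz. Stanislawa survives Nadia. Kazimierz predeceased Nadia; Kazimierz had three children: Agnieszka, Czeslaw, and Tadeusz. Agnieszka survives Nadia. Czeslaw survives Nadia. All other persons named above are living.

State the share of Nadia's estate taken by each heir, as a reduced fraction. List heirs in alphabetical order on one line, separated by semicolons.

Agnieszka 1/36; Czeslaw 1/36; Danuta 1/4; Grzegorz 1/4; Ludmila 1/4; Oleg 1/12; Stanislawa 1/12; Tadeusz 1/36

There is no surviving spouse, so the entire estate passes to Nadia's descendants per stirpes.
The estate is divided into 4 equal shares of 1/4 among Ludmila, Halina, Jolanta, Grzegorz.
Ludmila is living and takes 1/4.
Halina predeceased; the 1/4 allotted to Halina's branch passes to Halina's issue by representation.
Danuta is the sole taker at this level and receives the full 1/4.
Jolanta predeceased; the 1/4 allotted to Jolanta's branch passes to Jolanta's issue by representation.
The 1/4 is divided into 3 equal shares of 1/12 among Stanislawa, Oleg, Kazimierz.
Stanislawa is living and takes 1/12.
Oleg is living and takes 1/12.
Kazimierz predeceased; the 1/12 allotted to Kazimierz's branch passes to Kazimierz's issue by representation.
The 1/12 is divided into 3 equal shares of 1/36 among Agnieszka, Czeslaw, Tadeusz.
Agnieszka is living and takes 1/36.
Czeslaw is living and takes 1/36.
Tadeusz is living and takes 1/36.
Grzegorz is living and takes 1/4.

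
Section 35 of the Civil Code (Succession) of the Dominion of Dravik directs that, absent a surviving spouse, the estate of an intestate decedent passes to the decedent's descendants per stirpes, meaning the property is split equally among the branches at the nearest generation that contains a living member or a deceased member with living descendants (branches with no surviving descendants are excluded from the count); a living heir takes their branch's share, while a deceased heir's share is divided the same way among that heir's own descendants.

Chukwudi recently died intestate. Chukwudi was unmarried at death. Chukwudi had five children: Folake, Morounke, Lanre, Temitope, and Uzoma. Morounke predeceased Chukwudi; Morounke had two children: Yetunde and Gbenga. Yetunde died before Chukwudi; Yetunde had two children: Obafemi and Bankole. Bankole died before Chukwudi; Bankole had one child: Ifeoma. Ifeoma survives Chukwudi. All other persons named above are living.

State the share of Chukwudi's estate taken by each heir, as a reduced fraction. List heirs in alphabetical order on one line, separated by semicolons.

Folake 1/5; Gbenga 1/10; Ifeoma 1/20; Lanre 1/5; Obafemi 1/20; Temitope 1/5; Uzoma 1/5

There is no surviving spouse, so the entire estate passes to Chukwudi's descendants per stirpes.
The estate is divided into 5 equal shares of 1/5 among Folake, Morounke, Lanre, Temitope, Uzoma.
Folake is living and takes 1/5.
Morounke predeceased; the 1/5 allotted to Morounke's branch passes to Morounke's issue by representation.
The 1/5 is divided into 2 equal shares of 1/10 among Yetunde, Gbenga.
Yetunde predeceased; the 1/10 allotted to Yetunde's branch passes to Yetunde's issue by representation.
The 1/10 is divided into 2 equal shares of 1/20 among Obafemi, Bankole.
Obafemi is living and takes 1/20.
Bankole predeceased; the 1/20 allotted to Bankole's branch passes to Bankole's issue by representation.
Ifeoma is the sole taker at this level and receives the full 1/20.
Gbenga is living and takes 1/10.
Lanre is living and takes 1/5.
Temitope is living and takes 1/5.
Uzoma is living and takes 1/5.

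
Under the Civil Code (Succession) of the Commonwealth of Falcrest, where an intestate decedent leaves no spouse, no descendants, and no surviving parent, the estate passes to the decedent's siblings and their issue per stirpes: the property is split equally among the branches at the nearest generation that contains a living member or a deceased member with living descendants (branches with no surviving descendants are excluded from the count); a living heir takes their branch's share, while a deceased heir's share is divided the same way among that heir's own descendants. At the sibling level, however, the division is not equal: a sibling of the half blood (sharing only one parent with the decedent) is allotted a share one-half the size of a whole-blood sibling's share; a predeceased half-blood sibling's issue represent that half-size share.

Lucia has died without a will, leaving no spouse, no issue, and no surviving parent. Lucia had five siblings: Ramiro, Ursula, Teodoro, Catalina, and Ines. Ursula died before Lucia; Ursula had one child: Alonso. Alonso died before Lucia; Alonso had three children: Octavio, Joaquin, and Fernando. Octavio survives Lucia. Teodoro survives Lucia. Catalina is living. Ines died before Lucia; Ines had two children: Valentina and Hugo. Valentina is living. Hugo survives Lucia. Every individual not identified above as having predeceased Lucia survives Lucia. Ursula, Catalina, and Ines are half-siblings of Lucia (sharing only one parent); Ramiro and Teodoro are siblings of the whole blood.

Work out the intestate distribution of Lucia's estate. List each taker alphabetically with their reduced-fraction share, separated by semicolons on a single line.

Catalina 1/7; Fernando 1/21; Hugo 1/14; Joaquin 1/21; Octavio 1/21; Ramiro 2/7; Teodoro 2/7; Valentina 1/14

No spouse, descendants, or parent survives, so the estate passes to Lucia's siblings per stirpes.
Half-blood siblings count for one-half the weight of whole-blood siblings at the initial division.
Dividing 1 in proportion to weights (total weight 7/2): Ramiro (weight 1) → 2/7; Ursula (weight 1/2) → 1/7; Teodoro (weight 1) → 2/7; Catalina (weight 1/2) → 1/7; Ines (weight 1/2) → 1/7.
Ramiro is living and takes 2/7.
Ursula predeceased; the 1/7 allotted to Ursula's branch passes to Ursula's issue by representation.
Alonso's line is the sole branch at this level, so the full 1/7 passes to Alonso's issue by representation.
The 1/7 is divided into 3 equal shares of 1/21 among Octavio, Joaquin, Fernando.
Octavio is living and takes 1/21.
Joaquin is living and takes 1/21.
Fernando is living and takes 1/21.
Teodoro is living and takes 2/7.
Catalina is living and takes 1/7.
Ines predeceased; the 1/7 allotted to Ines's branch passes to Ines's issue by representation.
The 1/7 is divided into 2 equal shares of 1/14 among Valentina, Hugo.
Valentina is living and takes 1/14.
Hugo is living and takes 1/14.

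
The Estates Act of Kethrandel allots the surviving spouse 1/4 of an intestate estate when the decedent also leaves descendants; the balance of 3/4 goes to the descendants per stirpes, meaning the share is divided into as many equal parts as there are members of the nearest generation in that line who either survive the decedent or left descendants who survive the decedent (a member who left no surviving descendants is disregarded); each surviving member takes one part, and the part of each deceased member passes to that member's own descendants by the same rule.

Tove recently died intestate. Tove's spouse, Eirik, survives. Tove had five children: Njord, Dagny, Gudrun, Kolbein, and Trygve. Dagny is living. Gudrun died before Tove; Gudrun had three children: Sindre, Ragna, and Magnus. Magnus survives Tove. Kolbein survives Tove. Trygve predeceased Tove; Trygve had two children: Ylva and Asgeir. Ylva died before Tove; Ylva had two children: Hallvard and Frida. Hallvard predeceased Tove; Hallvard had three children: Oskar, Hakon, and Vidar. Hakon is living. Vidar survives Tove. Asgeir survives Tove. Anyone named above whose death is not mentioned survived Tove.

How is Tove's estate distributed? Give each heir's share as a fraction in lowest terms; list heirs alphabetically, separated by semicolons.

Asgeir 3/40; Dagny 3/20; Eirik 1/4; Frida 3/80; Hakon 1/80; Kolbein 3/20; Magnus 1/20; Njord 3/20; Oskar 1/80; Ragna 1/20; Sindre 1/20; Vidar 1/80

Eirik, as surviving spouse, takes 1/4.
The remaining 3/4 passes to Tove's descendants per stirpes.
The 3/4 is divided into 5 equal shares of 3/20 among Njord, Dagny, Gudrun, Kolbein, Trygve.
Njord is living and takes 3/20.
Dagny is living and takes 3/20.
Gudrun predeceased; the 3/20 allotted to Gudrun's branch passes to Gudrun's issue by representation.
The 3/20 is divided into 3 equal shares of 1/20 among Sindre, Ragna, Magnus.
Sindre is living and takes 1/20.
Ragna is living and takes 1/20.
Magnus is living and takes 1/20.
Kolbein is living and takes 3/20.
Trygve predeceased; the 3/20 allotted to Trygve's branch passes to Trygve's issue by representation.
The 3/20 is divided into 2 equal shares of 3/40 among Ylva, Asgeir.
Ylva predeceased; the 3/40 allotted to Ylva's branch passes to Ylva's issue by representation.
The 3/40 is divided into 2 equal shares of 3/80 among Hallvard, Frida.
Hallvard predeceased; the 3/80 allotted to Hallvard's branch passes to Hallvard's issue by representation.
The 3/80 is divided into 3 equal shares of 1/80 among Oskar, Hakon, Vidar.
Oskar is living and takes 1/80.
Hakon is living and takes 1/80.
Vidar is living and takes 1/80.
Frida is living and takes 3/80.
Asgeir is living and takes 3/40.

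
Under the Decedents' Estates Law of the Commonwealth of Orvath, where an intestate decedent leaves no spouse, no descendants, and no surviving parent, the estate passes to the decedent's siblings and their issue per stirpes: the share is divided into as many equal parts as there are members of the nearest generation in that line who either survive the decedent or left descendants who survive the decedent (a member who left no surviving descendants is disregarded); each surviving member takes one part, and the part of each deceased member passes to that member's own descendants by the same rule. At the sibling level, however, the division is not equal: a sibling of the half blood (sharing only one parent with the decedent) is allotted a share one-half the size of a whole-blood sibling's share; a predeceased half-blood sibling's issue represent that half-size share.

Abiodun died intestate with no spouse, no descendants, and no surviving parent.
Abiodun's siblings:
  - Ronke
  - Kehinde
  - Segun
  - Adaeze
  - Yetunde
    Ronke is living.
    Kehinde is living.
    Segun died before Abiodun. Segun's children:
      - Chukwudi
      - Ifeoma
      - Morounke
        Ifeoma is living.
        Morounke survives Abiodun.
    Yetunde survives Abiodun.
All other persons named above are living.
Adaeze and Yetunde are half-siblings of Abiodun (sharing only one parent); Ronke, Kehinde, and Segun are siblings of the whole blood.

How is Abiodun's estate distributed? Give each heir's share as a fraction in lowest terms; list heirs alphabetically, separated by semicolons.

Adaeze 1/8; Chukwudi 1/12; Ifeoma 1/12; Kehinde 1/4; Morounke 1/12; Ronke 1/4; Yetunde 1/8

No spouse, descendants, or parent survives, so the estate passes to Abiodun's siblings per stirpes.
Half-blood siblings count for one-half the weight of whole-blood siblings at the initial division.
Dividing 1 in proportion to weights (total weight 4): Ronke (weight 1) → 1/4; Kehinde (weight 1) → 1/4; Segun (weight 1) → 1/4; Adaeze (weight 1/2) → 1/8; Yetunde (weight 1/2) → 1/8.
Ronke is living and takes 1/4.
Kehinde is living and takes 1/4.
Segun predeceased; the 1/4 allotted to Segun's branch passes to Segun's issue by representation.
The 1/4 is divided into 3 equal shares of 1/12 among Chukwudi, Ifeoma, Morounke.
Chukwudi is living and takes 1/12.
Ifeoma is living and takes 1/12.
Morounke is living and takes 1/12.
Adaeze is living and takes 1/8.
Yetunde is living and takes 1/8.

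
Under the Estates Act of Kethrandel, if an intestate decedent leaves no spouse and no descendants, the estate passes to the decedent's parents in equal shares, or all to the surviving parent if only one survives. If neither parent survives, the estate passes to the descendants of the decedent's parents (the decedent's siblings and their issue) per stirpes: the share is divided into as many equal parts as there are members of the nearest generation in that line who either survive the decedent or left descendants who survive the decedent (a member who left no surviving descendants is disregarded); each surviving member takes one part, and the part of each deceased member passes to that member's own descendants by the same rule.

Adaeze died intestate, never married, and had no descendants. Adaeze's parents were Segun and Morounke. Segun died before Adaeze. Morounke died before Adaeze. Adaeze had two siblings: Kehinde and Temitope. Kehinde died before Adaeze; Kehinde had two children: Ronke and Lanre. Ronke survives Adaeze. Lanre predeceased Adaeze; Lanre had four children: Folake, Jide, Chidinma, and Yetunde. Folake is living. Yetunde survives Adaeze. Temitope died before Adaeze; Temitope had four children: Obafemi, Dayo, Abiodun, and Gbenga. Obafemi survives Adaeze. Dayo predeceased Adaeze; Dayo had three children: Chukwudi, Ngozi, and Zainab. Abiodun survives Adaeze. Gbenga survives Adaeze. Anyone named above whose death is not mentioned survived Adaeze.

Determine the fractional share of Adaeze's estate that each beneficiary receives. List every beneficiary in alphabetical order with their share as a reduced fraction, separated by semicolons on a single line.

Abiodun 1/8; Chidinma 1/16; Chukwudi 1/24; Folake 1/16; Gbenga 1/8; Jide 1/16; Ngozi 1/24; Obafemi 1/8; Ronke 1/4; Yetunde 1/16; Zainab 1/24

Neither parent survives and there are no descendants, so the estate passes to Adaeze's siblings and their issue per stirpes.
The estate is divided into 2 equal shares of 1/2 among Kehinde, Temitope.
Kehinde predeceased; the 1/2 allotted to Kehinde's branch passes to Kehinde's issue by representation.
The 1/2 is divided into 2 equal shares of 1/4 among Ronke, Lanre.
Ronke is living and takes 1/4.
Lanre predeceased; the 1/4 allotted to Lanre's branch passes to Lanre's issue by representation.
The 1/4 is divided into 4 equal shares of 1/16 among Folake, Jide, Chidinma, Yetunde.
Folake is living and takes 1/16.
Jide is living and takes 1/16.
Chidinma is living and takes 1/16.
Yetunde is living and takes 1/16.
Temitope predeceased; the 1/2 allotted to Temitope's branch passes to Temitope's issue by representation.
The 1/2 is divided into 4 equal shares of 1/8 among Obafemi, Dayo, Abiodun, Gbenga.
Obafemi is living and takes 1/8.
Dayo predeceased; the 1/8 allotted to Dayo's branch passes to Dayo's issue by representation.
The 1/8 is divided into 3 equal shares of 1/24 among Chukwudi, Ngozi, Zainab.
Chukwudi is living and takes 1/24.
Ngozi is living and takes 1/24.
Zainab is living and takes 1/24.
Abiodun is living and takes 1/8.
Gbenga is living and takes 1/8.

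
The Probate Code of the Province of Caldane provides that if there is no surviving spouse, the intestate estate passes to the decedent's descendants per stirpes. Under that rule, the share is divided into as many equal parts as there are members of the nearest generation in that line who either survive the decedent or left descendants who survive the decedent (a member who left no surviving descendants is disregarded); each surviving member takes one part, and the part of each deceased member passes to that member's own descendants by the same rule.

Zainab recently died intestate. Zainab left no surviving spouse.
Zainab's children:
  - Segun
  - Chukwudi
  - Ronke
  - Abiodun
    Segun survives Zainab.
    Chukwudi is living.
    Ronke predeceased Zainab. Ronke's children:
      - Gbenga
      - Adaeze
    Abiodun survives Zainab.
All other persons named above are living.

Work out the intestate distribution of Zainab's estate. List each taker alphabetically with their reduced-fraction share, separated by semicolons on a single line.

Abiodun 1/4; Adaeze 1/8; Chukwudi 1/4; Gbenga 1/8; Segun 1/4

There is no surviving spouse, so the entire estate passes to Zainab's descendants per stirpes.
The estate is divided into 4 equal shares of 1/4 among Segun, Chukwudi, Ronke, Abiodun.
Segun is living and takes 1/4.
Chukwudi is living and takes 1/4.
Ronke predeceased; the 1/4 allotted to Ronke's branch passes to Ronke's issue by representation.
The 1/4 is divided into 2 equal shares of 1/8 among Gbenga, Adaeze.
Gbenga is living and takes 1/8.
Adaeze is living and takes 1/8.
Abiodun is living and takes 1/4.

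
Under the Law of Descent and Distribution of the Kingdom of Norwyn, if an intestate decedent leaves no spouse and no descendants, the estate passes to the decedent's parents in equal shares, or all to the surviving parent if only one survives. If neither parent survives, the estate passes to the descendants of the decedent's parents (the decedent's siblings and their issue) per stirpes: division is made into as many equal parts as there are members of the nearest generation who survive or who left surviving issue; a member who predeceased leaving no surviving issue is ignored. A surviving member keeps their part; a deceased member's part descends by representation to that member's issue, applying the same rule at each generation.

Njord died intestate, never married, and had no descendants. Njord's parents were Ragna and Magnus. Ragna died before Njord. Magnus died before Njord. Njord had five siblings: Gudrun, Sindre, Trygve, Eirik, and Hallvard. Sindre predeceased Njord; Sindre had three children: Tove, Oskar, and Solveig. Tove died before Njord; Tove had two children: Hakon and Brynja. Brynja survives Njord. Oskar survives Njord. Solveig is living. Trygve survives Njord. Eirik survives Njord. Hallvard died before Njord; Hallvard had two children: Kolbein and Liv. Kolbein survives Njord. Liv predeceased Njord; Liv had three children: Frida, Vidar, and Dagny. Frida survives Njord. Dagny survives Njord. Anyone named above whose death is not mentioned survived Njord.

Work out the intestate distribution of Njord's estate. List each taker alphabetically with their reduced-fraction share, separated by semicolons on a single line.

Brynja 1/30; Dagny 1/30; Eirik 1/5; Frida 1/30; Gudrun 1/5; Hakon 1/30; Kolbein 1/10; Oskar 1/15; Solveig 1/15; Trygve 1/5; Vidar 1/30

Neither parent survives and there are no descendants, so the estate passes to Njord's siblings and their issue per stirpes.
The estate is divided into 5 equal shares of 1/5 among Gudrun, Sindre, Trygve, Eirik, Hallvard.
Gudrun is living and takes 1/5.
Sindre predeceased; the 1/5 allotted to Sindre's branch passes to Sindre's issue by representation.
The 1/5 is divided into 3 equal shares of 1/15 among Tove, Oskar, Solveig.
Tove predeceased; the 1/15 allotted to Tove's branch passes to Tove's issue by representation.
The 1/15 is divided into 2 equal shares of 1/30 among Hakon, Brynja.
Hakon is living and takes 1/30.
Brynja is living and takes 1/30.
Oskar is living and takes 1/15.
Solveig is living and takes 1/15.
Trygve is living and takes 1/5.
Eirik is living and takes 1/5.
Hallvard predeceased; the 1/5 allotted to Hallvard's branch passes to Hallvard's issue by representation.
The 1/5 is divided into 2 equal shares of 1/10 among Kolbein, Liv.
Kolbein is living and takes 1/10.
Liv predeceased; the 1/10 allotted to Liv's branch passes to Liv's issue by representation.
The 1/10 is divided into 3 equal shares of 1/30 among Frida, Vidar, Dagny.
Frida is living and takes 1/30.
Vidar is living and takes 1/30.
Dagny is living and takes 1/30.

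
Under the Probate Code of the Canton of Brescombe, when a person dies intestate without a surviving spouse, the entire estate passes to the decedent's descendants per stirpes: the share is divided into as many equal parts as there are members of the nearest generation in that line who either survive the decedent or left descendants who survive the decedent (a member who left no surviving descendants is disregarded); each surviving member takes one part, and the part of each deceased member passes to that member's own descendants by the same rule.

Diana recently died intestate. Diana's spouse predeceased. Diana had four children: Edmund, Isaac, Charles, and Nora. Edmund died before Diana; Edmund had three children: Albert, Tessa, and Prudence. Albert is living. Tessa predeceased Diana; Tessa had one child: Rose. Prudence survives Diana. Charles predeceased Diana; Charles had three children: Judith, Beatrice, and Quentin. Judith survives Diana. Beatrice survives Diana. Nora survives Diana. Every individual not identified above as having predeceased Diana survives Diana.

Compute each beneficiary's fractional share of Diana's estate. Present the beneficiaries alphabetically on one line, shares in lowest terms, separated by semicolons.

There is no surviving spouse, so the entire estate passes to Diana's descendants per stirpes.
The estate is divided into 4 equal shares of 1/4 among Edmund, Isaac, Charles, Nora.
Edmund predeceased; the 1/4 allotted to Edmund's branch passes to Edmund's issue by representation.
The 1/4 is divided into 3 equal shares of 1/12 among Albert, Tessa, Prudence.
Albert is living and takes 1/12.
Tessa predeceased; the 1/12 allotted to Tessa's branch passes to Tessa's issue by representation.
Rose is the sole taker at this level and receives the full 1/12.
Prudence is living and takes 1/12.
Isaac is living and takes 1/4.
Charles predeceased; the 1/4 allotted to Charles's branch passes to Charles's issue by representation.
The 1/4 is divided into 3 equal shares of 1/12 among Judith, Beatrice, Quentin.
Judith is living and takes 1/12.
Beatrice is living and takes 1/12.
Quentin is living and takes 1/12.
Nora is living and takes 1/4.

Albert 1/12; Beatrice 1/12; Isaac 1/4; Judith 1/12; Nora 1/4; Prudence 1/12; Quentin 1/12; Rose 1/12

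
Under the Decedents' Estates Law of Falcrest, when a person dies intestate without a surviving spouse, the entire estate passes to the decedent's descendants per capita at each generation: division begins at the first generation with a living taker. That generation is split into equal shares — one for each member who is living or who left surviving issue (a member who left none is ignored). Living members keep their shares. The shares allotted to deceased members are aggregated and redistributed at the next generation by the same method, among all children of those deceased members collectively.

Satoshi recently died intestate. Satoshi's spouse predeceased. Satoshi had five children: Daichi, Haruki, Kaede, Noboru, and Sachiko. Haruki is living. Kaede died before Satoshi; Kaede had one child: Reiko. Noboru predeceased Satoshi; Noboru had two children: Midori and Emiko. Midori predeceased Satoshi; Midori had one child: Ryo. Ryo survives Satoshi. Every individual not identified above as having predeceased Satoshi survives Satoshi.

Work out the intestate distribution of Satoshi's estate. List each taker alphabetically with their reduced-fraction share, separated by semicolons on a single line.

There is no surviving spouse, so the entire estate passes to Satoshi's descendants per capita at each generation.
At generation 1 (Daichi, Haruki, Kaede, Noboru, Sachiko) there are 5 shares of (1)/5 = 1/5 each.
Living: Daichi, Haruki, and Sachiko — each takes 1/5.
Deceased: Kaede and Noboru. Their combined 2/5 is pooled and carried to generation 2.
At generation 2 (Reiko, Midori, Emiko) there are 3 shares of (2/5)/3 = 2/15 each.
Living: Reiko and Emiko — each takes 2/15.
Deceased: Midori. That 2/15 share is carried to generation 3.
At generation 3 (Ryo) there are 1 shares of (2/15)/1 = 2/15 each.
Living: Ryo — each takes 2/15.

Daichi 1/5; Emiko 2/15; Haruki 1/5; Reiko 2/15; Ryo 2/15; Sachiko 1/5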